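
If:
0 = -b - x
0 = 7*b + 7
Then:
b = -1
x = 1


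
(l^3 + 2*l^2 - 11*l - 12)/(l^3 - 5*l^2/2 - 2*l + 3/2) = 2*(l + 4)/(2*l - 1)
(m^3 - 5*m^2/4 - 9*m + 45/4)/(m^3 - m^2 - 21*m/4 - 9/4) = (4*m^2 + 7*m - 15)/(4*m^2 + 8*m + 3)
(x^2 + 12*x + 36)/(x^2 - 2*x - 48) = (x + 6)/(x - 8)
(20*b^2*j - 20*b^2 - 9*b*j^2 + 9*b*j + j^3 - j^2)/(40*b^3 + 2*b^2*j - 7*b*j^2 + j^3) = (j - 1)/(2*b + j)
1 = 1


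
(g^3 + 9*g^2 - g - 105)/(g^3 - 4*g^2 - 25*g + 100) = (g^2 + 4*g - 21)/(g^2 - 9*g + 20)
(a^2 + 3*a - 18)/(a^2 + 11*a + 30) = (a - 3)/(a + 5)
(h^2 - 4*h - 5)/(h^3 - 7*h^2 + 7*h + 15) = 1/(h - 3)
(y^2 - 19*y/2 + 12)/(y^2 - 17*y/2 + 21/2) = (y - 8)/(y - 7)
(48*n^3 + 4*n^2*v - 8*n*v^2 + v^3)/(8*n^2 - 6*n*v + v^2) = (-12*n^2 - 4*n*v + v^2)/(-2*n + v)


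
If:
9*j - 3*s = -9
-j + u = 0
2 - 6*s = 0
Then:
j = -8/9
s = 1/3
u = -8/9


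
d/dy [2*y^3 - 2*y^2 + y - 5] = 6*y^2 - 4*y + 1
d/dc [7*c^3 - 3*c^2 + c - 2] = 21*c^2 - 6*c + 1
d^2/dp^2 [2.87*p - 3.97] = 0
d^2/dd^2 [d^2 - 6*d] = 2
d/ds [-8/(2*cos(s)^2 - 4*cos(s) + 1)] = 32*(1 - cos(s))*sin(s)/(-4*cos(s) + cos(2*s) + 2)^2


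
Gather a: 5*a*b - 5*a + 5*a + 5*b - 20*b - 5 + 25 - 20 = 5*a*b - 15*b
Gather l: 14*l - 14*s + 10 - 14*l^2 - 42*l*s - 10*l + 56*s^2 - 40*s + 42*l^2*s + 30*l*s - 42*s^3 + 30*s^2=l^2*(42*s - 14) + l*(4 - 12*s) - 42*s^3 + 86*s^2 - 54*s + 10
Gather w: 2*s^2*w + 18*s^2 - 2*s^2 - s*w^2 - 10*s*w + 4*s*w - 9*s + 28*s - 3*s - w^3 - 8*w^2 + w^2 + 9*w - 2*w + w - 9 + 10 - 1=16*s^2 + 16*s - w^3 + w^2*(-s - 7) + w*(2*s^2 - 6*s + 8)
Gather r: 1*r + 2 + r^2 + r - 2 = r^2 + 2*r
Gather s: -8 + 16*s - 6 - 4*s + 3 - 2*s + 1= 10*s - 10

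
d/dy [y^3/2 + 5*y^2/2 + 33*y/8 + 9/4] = 3*y^2/2 + 5*y + 33/8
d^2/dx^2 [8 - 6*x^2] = -12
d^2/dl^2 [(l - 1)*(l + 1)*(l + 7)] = 6*l + 14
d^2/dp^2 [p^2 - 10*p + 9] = 2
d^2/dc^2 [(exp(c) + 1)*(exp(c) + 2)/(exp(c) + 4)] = (exp(3*c) + 12*exp(2*c) + 54*exp(c) + 40)*exp(c)/(exp(3*c) + 12*exp(2*c) + 48*exp(c) + 64)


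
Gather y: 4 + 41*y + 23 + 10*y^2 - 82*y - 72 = 10*y^2 - 41*y - 45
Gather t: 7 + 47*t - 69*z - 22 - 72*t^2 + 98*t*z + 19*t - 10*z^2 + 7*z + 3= -72*t^2 + t*(98*z + 66) - 10*z^2 - 62*z - 12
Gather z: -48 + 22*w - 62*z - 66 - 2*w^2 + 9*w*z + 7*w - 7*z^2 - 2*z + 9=-2*w^2 + 29*w - 7*z^2 + z*(9*w - 64) - 105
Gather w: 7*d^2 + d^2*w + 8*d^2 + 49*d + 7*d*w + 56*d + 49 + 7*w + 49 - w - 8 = 15*d^2 + 105*d + w*(d^2 + 7*d + 6) + 90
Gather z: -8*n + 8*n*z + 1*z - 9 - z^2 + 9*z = -8*n - z^2 + z*(8*n + 10) - 9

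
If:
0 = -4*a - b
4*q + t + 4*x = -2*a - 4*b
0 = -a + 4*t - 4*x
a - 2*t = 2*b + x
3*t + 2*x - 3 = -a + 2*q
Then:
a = 8/43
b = -32/43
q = -5/258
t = 74/129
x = 68/129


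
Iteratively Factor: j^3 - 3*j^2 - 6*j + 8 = (j + 2)*(j^2 - 5*j + 4) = (j - 1)*(j + 2)*(j - 4)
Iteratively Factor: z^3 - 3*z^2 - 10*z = (z - 5)*(z^2 + 2*z) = z*(z - 5)*(z + 2)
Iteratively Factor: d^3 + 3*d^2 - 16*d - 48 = (d + 3)*(d^2 - 16) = (d - 4)*(d + 3)*(d + 4)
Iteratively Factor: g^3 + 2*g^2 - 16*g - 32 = (g - 4)*(g^2 + 6*g + 8) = (g - 4)*(g + 4)*(g + 2)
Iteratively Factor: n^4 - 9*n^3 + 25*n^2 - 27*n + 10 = (n - 5)*(n^3 - 4*n^2 + 5*n - 2) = (n - 5)*(n - 1)*(n^2 - 3*n + 2) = (n - 5)*(n - 2)*(n - 1)*(n - 1)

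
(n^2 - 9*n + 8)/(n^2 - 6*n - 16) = (n - 1)/(n + 2)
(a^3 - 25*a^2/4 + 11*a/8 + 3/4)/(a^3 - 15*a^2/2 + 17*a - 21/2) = (8*a^3 - 50*a^2 + 11*a + 6)/(4*(2*a^3 - 15*a^2 + 34*a - 21))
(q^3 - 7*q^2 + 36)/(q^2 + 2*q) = q - 9 + 18/q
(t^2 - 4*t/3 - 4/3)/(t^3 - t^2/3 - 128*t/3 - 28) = (t - 2)/(t^2 - t - 42)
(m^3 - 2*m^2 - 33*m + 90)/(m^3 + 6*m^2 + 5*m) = (m^3 - 2*m^2 - 33*m + 90)/(m*(m^2 + 6*m + 5))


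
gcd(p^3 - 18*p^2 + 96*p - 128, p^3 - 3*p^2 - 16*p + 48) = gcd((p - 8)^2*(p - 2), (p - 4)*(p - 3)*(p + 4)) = 1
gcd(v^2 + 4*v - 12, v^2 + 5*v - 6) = v + 6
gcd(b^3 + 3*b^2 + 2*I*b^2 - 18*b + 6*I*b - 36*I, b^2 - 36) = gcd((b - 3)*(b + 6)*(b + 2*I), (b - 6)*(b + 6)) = b + 6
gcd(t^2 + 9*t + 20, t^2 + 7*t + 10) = t + 5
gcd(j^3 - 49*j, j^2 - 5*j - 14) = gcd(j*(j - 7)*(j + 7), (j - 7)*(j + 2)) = j - 7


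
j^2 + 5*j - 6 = (j - 1)*(j + 6)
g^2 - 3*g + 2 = (g - 2)*(g - 1)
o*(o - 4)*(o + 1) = o^3 - 3*o^2 - 4*o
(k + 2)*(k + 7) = k^2 + 9*k + 14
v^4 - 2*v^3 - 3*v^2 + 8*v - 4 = (v - 2)*(v - 1)^2*(v + 2)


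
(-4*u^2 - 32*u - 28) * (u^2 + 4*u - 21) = -4*u^4 - 48*u^3 - 72*u^2 + 560*u + 588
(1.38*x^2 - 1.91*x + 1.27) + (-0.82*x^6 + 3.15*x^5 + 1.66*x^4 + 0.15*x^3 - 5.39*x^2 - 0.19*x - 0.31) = -0.82*x^6 + 3.15*x^5 + 1.66*x^4 + 0.15*x^3 - 4.01*x^2 - 2.1*x + 0.96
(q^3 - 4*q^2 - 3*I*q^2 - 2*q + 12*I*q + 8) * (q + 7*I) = q^4 - 4*q^3 + 4*I*q^3 + 19*q^2 - 16*I*q^2 - 76*q - 14*I*q + 56*I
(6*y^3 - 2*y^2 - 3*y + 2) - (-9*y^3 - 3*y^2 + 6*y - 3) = 15*y^3 + y^2 - 9*y + 5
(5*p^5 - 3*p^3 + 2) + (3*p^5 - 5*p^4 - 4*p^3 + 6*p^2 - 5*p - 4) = 8*p^5 - 5*p^4 - 7*p^3 + 6*p^2 - 5*p - 2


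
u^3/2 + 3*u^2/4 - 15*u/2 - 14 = (u/2 + 1)*(u - 4)*(u + 7/2)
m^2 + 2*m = m*(m + 2)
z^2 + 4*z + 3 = (z + 1)*(z + 3)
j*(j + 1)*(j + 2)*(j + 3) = j^4 + 6*j^3 + 11*j^2 + 6*j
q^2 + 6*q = q*(q + 6)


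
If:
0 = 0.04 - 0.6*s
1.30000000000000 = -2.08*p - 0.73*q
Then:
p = -0.350961538461538*q - 0.625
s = 0.07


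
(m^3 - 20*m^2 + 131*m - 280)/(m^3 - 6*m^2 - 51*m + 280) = (m - 7)/(m + 7)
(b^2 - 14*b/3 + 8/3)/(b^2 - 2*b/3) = (b - 4)/b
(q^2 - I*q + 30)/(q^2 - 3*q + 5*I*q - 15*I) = (q - 6*I)/(q - 3)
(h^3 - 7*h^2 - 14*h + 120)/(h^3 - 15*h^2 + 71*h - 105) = (h^2 - 2*h - 24)/(h^2 - 10*h + 21)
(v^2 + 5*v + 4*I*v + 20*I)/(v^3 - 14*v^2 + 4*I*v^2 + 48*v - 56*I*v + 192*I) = (v + 5)/(v^2 - 14*v + 48)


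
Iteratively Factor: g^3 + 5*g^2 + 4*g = (g)*(g^2 + 5*g + 4) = g*(g + 4)*(g + 1)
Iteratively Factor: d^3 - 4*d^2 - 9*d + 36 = (d - 3)*(d^2 - d - 12) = (d - 3)*(d + 3)*(d - 4)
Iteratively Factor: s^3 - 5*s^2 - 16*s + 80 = (s - 4)*(s^2 - s - 20) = (s - 5)*(s - 4)*(s + 4)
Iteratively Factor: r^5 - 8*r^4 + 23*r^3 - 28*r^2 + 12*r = (r - 2)*(r^4 - 6*r^3 + 11*r^2 - 6*r) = (r - 2)^2*(r^3 - 4*r^2 + 3*r) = (r - 2)^2*(r - 1)*(r^2 - 3*r) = r*(r - 2)^2*(r - 1)*(r - 3)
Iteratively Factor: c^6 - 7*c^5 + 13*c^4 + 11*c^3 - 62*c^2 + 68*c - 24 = (c - 2)*(c^5 - 5*c^4 + 3*c^3 + 17*c^2 - 28*c + 12) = (c - 3)*(c - 2)*(c^4 - 2*c^3 - 3*c^2 + 8*c - 4) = (c - 3)*(c - 2)*(c - 1)*(c^3 - c^2 - 4*c + 4) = (c - 3)*(c - 2)*(c - 1)*(c + 2)*(c^2 - 3*c + 2) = (c - 3)*(c - 2)^2*(c - 1)*(c + 2)*(c - 1)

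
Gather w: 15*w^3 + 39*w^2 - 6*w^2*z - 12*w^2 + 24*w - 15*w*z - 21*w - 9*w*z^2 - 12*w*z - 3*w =15*w^3 + w^2*(27 - 6*z) + w*(-9*z^2 - 27*z)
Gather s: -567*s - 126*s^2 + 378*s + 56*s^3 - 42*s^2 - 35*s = 56*s^3 - 168*s^2 - 224*s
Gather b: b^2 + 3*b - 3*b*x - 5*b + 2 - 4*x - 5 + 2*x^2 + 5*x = b^2 + b*(-3*x - 2) + 2*x^2 + x - 3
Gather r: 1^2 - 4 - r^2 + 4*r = -r^2 + 4*r - 3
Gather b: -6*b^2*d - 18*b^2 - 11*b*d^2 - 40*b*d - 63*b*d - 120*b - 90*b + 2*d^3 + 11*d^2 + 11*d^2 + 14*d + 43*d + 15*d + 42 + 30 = b^2*(-6*d - 18) + b*(-11*d^2 - 103*d - 210) + 2*d^3 + 22*d^2 + 72*d + 72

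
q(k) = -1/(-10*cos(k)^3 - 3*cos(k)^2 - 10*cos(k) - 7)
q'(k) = -(-30*sin(k)*cos(k)^2 - 6*sin(k)*cos(k) - 10*sin(k))/(-10*cos(k)^3 - 3*cos(k)^2 - 10*cos(k) - 7)^2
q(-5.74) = 0.04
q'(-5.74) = 0.03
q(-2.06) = 0.52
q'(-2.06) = -3.29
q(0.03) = 0.03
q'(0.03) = 0.00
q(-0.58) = 0.04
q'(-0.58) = -0.04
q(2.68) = -0.15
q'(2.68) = 0.28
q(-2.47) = -0.26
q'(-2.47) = -1.03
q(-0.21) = 0.03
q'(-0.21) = -0.01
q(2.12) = 0.85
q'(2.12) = 9.29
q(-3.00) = -0.10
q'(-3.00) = -0.05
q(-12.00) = 0.04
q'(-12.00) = 0.04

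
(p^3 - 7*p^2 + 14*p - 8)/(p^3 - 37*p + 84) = (p^2 - 3*p + 2)/(p^2 + 4*p - 21)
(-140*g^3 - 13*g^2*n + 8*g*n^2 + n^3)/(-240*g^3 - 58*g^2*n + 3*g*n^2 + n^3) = (28*g^2 - 3*g*n - n^2)/(48*g^2 + 2*g*n - n^2)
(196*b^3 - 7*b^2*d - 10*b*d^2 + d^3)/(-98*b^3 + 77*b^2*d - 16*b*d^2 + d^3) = (-4*b - d)/(2*b - d)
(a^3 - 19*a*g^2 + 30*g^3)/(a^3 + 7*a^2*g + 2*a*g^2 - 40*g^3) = (a - 3*g)/(a + 4*g)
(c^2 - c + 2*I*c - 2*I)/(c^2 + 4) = (c - 1)/(c - 2*I)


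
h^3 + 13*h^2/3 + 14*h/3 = h*(h + 2)*(h + 7/3)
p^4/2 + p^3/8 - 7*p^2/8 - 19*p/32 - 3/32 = (p/2 + 1/2)*(p - 3/2)*(p + 1/4)*(p + 1/2)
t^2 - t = t*(t - 1)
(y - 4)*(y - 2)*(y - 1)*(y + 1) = y^4 - 6*y^3 + 7*y^2 + 6*y - 8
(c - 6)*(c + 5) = c^2 - c - 30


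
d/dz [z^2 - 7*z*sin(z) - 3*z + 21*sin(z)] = -7*z*cos(z) + 2*z - 7*sin(z) + 21*cos(z) - 3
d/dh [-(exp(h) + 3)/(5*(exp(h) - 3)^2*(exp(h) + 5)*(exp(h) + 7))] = (3*exp(3*h) + 33*exp(2*h) + 125*exp(h) + 207)*exp(h)/(5*(exp(7*h) + 15*exp(6*h) + 25*exp(5*h) - 465*exp(4*h) - 1205*exp(3*h) + 5877*exp(2*h) + 10395*exp(h) - 33075))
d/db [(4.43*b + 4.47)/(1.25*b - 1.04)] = (10.602488 - 12.743375*b)/(1.25*b - 1.04)^3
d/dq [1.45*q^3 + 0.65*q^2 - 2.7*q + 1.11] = 4.35*q^2 + 1.3*q - 2.7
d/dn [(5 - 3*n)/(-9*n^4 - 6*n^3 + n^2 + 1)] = (27*n^4 + 18*n^3 - 3*n^2 - 2*n*(3*n - 5)*(18*n^2 + 9*n - 1) - 3)/(9*n^4 + 6*n^3 - n^2 - 1)^2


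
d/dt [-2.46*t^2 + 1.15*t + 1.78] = 1.15 - 4.92*t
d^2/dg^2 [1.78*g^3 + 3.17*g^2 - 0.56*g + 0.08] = 10.68*g + 6.34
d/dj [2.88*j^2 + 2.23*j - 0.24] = 5.76*j + 2.23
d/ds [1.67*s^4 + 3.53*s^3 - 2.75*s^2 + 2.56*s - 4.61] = 6.68*s^3 + 10.59*s^2 - 5.5*s + 2.56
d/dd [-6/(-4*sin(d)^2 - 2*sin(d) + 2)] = -3*(4*sin(d) + 1)*cos(d)/(sin(d) - cos(2*d))^2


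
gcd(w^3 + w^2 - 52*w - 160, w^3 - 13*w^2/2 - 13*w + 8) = w - 8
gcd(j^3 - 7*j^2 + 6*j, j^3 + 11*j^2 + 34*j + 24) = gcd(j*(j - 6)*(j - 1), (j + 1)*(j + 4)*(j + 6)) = 1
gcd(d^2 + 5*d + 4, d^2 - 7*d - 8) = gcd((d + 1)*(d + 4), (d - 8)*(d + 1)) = d + 1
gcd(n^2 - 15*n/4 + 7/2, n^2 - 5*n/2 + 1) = n - 2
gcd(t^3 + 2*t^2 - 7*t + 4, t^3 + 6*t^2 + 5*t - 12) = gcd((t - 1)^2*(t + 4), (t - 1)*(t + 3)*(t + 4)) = t^2 + 3*t - 4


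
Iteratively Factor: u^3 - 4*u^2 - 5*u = (u + 1)*(u^2 - 5*u) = (u - 5)*(u + 1)*(u)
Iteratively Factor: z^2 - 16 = (z - 4)*(z + 4)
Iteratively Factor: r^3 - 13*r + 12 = (r + 4)*(r^2 - 4*r + 3) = (r - 3)*(r + 4)*(r - 1)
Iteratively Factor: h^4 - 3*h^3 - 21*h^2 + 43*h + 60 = (h + 1)*(h^3 - 4*h^2 - 17*h + 60) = (h - 3)*(h + 1)*(h^2 - h - 20) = (h - 5)*(h - 3)*(h + 1)*(h + 4)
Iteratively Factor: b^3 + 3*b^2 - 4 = (b + 2)*(b^2 + b - 2) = (b - 1)*(b + 2)*(b + 2)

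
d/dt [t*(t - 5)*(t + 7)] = 3*t^2 + 4*t - 35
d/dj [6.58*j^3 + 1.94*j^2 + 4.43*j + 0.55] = 19.74*j^2 + 3.88*j + 4.43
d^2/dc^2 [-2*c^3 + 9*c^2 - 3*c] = 18 - 12*c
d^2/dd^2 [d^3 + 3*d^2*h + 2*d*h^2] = 6*d + 6*h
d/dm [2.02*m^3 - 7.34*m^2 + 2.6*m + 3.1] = 6.06*m^2 - 14.68*m + 2.6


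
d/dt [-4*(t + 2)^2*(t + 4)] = 4*(-3*t - 10)*(t + 2)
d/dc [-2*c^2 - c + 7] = -4*c - 1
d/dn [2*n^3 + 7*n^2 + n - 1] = 6*n^2 + 14*n + 1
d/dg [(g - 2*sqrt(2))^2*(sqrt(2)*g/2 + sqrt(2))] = sqrt(2)*(g - 2*sqrt(2))*(3*g - 2*sqrt(2) + 4)/2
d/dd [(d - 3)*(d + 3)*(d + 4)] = 3*d^2 + 8*d - 9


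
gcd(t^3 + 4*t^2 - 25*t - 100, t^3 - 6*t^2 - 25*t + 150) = t^2 - 25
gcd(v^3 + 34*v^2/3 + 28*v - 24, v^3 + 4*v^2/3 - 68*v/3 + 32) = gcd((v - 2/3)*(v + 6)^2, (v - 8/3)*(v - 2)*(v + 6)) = v + 6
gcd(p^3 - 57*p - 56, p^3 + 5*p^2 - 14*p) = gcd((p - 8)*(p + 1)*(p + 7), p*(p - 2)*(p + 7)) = p + 7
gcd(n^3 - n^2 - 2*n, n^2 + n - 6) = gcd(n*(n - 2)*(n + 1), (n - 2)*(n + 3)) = n - 2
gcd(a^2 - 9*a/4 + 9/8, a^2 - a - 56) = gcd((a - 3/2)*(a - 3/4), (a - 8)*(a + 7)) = 1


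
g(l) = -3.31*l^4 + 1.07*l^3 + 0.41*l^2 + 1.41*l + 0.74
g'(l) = -13.24*l^3 + 3.21*l^2 + 0.82*l + 1.41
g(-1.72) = -34.89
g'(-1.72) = 76.87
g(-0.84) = -2.44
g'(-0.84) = 10.83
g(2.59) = -123.21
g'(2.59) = -204.96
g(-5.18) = -2527.41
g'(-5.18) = 1923.55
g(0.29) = 1.19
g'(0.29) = 1.59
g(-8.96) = -22082.05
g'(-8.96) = 9775.61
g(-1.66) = -30.50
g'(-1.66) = 69.46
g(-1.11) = -6.81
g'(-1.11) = 22.56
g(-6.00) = -4513.84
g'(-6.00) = 2971.89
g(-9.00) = -22475.68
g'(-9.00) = 9906.00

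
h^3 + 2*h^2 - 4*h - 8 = (h - 2)*(h + 2)^2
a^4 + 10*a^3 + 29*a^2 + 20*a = a*(a + 1)*(a + 4)*(a + 5)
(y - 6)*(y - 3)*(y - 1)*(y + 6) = y^4 - 4*y^3 - 33*y^2 + 144*y - 108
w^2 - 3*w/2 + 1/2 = (w - 1)*(w - 1/2)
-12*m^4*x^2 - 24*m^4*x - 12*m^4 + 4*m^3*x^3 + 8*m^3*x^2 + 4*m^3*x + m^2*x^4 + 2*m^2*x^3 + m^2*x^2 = (-2*m + x)*(6*m + x)*(m*x + m)^2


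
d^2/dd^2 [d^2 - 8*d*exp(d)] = -8*d*exp(d) - 16*exp(d) + 2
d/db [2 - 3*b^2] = -6*b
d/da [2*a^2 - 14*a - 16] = 4*a - 14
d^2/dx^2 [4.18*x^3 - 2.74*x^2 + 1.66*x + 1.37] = 25.08*x - 5.48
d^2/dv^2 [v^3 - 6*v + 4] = 6*v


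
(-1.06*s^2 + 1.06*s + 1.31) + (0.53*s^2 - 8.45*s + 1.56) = -0.53*s^2 - 7.39*s + 2.87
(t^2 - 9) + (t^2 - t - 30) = 2*t^2 - t - 39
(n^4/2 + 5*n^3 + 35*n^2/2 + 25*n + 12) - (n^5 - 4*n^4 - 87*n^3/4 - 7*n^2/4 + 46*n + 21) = -n^5 + 9*n^4/2 + 107*n^3/4 + 77*n^2/4 - 21*n - 9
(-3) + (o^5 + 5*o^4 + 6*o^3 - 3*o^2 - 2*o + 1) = o^5 + 5*o^4 + 6*o^3 - 3*o^2 - 2*o - 2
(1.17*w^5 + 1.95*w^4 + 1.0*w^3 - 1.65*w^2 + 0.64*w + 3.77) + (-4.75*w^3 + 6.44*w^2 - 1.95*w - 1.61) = 1.17*w^5 + 1.95*w^4 - 3.75*w^3 + 4.79*w^2 - 1.31*w + 2.16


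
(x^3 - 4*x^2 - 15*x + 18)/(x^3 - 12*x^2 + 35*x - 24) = (x^2 - 3*x - 18)/(x^2 - 11*x + 24)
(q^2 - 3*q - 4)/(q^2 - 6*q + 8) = (q + 1)/(q - 2)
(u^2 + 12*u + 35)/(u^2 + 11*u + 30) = (u + 7)/(u + 6)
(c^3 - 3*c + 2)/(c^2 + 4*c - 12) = (c^3 - 3*c + 2)/(c^2 + 4*c - 12)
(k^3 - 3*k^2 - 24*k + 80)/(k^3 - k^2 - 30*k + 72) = (k^2 + k - 20)/(k^2 + 3*k - 18)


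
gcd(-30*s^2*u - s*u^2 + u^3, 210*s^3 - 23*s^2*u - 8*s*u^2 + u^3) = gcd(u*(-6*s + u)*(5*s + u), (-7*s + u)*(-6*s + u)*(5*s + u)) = 30*s^2 + s*u - u^2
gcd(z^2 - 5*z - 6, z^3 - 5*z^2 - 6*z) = z^2 - 5*z - 6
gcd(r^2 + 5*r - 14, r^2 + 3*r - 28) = r + 7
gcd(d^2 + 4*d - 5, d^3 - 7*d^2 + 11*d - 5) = d - 1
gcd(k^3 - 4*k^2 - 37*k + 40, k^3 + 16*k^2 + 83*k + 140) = k + 5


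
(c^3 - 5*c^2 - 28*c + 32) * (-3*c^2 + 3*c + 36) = -3*c^5 + 18*c^4 + 105*c^3 - 360*c^2 - 912*c + 1152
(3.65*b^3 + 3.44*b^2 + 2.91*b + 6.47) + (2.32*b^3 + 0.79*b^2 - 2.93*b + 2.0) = 5.97*b^3 + 4.23*b^2 - 0.02*b + 8.47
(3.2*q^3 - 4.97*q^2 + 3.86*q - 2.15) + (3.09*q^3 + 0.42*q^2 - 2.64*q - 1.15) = 6.29*q^3 - 4.55*q^2 + 1.22*q - 3.3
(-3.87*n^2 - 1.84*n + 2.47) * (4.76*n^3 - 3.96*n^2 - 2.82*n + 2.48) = -18.4212*n^5 + 6.5668*n^4 + 29.957*n^3 - 14.19*n^2 - 11.5286*n + 6.1256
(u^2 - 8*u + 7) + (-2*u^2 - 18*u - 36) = -u^2 - 26*u - 29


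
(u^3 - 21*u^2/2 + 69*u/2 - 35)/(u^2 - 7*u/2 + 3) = (2*u^2 - 17*u + 35)/(2*u - 3)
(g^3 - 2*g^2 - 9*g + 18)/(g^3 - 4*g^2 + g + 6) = (g + 3)/(g + 1)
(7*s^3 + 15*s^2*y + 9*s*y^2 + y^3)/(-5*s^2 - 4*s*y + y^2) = (7*s^2 + 8*s*y + y^2)/(-5*s + y)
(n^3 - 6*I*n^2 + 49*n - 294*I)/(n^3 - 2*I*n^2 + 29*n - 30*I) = (n^2 + 49)/(n^2 + 4*I*n + 5)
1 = 1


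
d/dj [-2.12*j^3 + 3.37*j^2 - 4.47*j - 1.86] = -6.36*j^2 + 6.74*j - 4.47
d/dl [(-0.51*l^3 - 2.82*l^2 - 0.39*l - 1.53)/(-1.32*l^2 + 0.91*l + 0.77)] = (0.6732*l^4 - 0.928199999999999*l^3 - 4.2591*l^2 - 8.382*l + 1.092)/(1.7424*l^4 - 2.4024*l^3 - 1.2047*l^2 + 1.4014*l + 0.5929)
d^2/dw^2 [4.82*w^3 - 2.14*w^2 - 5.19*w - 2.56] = 28.92*w - 4.28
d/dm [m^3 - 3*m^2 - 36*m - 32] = 3*m^2 - 6*m - 36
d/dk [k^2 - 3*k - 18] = 2*k - 3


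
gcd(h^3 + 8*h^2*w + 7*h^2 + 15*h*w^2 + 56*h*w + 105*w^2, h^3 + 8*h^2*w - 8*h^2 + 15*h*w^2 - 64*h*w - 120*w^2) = h^2 + 8*h*w + 15*w^2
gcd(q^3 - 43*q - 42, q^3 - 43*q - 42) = q^3 - 43*q - 42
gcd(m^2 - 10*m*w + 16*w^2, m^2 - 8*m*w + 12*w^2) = -m + 2*w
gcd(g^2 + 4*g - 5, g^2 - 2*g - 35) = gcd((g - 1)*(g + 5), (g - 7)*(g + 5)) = g + 5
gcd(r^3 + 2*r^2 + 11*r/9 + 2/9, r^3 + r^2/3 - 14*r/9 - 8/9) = r^2 + 5*r/3 + 2/3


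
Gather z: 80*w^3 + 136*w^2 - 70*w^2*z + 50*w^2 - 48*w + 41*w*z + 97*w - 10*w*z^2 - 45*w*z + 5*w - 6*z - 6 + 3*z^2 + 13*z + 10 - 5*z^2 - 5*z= 80*w^3 + 186*w^2 + 54*w + z^2*(-10*w - 2) + z*(-70*w^2 - 4*w + 2) + 4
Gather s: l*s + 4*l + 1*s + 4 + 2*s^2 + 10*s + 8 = 4*l + 2*s^2 + s*(l + 11) + 12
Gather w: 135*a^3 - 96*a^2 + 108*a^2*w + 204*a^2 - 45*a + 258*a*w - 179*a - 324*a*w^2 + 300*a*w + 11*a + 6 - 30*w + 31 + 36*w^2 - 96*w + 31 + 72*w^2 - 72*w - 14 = 135*a^3 + 108*a^2 - 213*a + w^2*(108 - 324*a) + w*(108*a^2 + 558*a - 198) + 54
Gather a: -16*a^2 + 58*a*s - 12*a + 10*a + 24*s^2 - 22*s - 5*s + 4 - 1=-16*a^2 + a*(58*s - 2) + 24*s^2 - 27*s + 3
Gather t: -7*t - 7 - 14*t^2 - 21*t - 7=-14*t^2 - 28*t - 14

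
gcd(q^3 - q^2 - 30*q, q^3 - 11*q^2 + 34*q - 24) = q - 6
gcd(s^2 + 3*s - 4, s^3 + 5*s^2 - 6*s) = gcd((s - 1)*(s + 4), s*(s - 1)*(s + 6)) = s - 1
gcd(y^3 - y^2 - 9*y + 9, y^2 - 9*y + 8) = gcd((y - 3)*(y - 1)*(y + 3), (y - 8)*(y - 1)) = y - 1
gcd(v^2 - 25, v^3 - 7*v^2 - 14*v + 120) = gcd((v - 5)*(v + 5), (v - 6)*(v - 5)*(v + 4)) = v - 5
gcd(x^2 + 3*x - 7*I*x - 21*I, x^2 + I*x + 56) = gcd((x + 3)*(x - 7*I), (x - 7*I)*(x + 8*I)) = x - 7*I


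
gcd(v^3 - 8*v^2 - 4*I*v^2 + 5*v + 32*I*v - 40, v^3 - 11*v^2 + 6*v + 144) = v - 8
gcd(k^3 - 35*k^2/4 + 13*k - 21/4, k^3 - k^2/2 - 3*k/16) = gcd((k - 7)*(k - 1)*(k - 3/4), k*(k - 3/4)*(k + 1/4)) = k - 3/4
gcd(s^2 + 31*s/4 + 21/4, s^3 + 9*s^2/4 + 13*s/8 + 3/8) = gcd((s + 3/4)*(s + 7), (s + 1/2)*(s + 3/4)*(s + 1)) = s + 3/4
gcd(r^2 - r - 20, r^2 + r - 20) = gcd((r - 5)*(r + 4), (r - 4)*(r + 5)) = 1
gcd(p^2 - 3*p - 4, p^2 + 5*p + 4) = p + 1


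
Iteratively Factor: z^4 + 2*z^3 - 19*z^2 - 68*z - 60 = (z + 3)*(z^3 - z^2 - 16*z - 20) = (z + 2)*(z + 3)*(z^2 - 3*z - 10) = (z - 5)*(z + 2)*(z + 3)*(z + 2)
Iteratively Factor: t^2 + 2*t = (t + 2)*(t)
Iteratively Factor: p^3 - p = (p - 1)*(p^2 + p) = p*(p - 1)*(p + 1)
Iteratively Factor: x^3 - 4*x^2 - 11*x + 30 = (x - 5)*(x^2 + x - 6) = (x - 5)*(x - 2)*(x + 3)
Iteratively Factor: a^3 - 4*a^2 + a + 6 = (a + 1)*(a^2 - 5*a + 6) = (a - 3)*(a + 1)*(a - 2)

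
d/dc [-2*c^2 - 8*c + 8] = -4*c - 8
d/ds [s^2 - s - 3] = 2*s - 1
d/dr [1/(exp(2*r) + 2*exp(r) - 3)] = -2*(exp(r) + 1)*exp(r)/(exp(2*r) + 2*exp(r) - 3)^2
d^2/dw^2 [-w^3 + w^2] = 2 - 6*w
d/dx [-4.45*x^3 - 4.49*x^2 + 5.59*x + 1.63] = -13.35*x^2 - 8.98*x + 5.59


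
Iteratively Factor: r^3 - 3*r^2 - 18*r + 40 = (r - 5)*(r^2 + 2*r - 8) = (r - 5)*(r + 4)*(r - 2)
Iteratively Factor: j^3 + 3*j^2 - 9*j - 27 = (j + 3)*(j^2 - 9) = (j + 3)^2*(j - 3)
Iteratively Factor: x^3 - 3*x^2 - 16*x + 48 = (x + 4)*(x^2 - 7*x + 12) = (x - 4)*(x + 4)*(x - 3)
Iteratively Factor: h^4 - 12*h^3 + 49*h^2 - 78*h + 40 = (h - 5)*(h^3 - 7*h^2 + 14*h - 8) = (h - 5)*(h - 1)*(h^2 - 6*h + 8) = (h - 5)*(h - 2)*(h - 1)*(h - 4)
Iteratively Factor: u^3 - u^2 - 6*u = (u - 3)*(u^2 + 2*u) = u*(u - 3)*(u + 2)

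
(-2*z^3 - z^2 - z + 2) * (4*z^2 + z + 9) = -8*z^5 - 6*z^4 - 23*z^3 - 2*z^2 - 7*z + 18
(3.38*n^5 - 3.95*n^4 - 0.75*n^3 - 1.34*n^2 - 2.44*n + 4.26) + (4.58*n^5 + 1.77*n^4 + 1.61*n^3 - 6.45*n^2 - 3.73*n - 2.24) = 7.96*n^5 - 2.18*n^4 + 0.86*n^3 - 7.79*n^2 - 6.17*n + 2.02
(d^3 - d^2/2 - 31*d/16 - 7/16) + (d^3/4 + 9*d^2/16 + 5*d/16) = 5*d^3/4 + d^2/16 - 13*d/8 - 7/16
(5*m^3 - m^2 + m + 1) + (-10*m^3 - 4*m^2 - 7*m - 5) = -5*m^3 - 5*m^2 - 6*m - 4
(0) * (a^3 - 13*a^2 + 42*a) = 0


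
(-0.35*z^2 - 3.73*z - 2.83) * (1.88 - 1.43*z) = 0.5005*z^3 + 4.6759*z^2 - 2.9655*z - 5.3204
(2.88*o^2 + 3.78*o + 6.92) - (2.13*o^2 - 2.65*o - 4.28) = 0.75*o^2 + 6.43*o + 11.2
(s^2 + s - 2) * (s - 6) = s^3 - 5*s^2 - 8*s + 12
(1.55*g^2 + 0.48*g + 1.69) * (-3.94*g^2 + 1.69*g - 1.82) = -6.107*g^4 + 0.7283*g^3 - 8.6684*g^2 + 1.9825*g - 3.0758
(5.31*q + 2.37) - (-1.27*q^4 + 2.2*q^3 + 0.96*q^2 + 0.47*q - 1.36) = 1.27*q^4 - 2.2*q^3 - 0.96*q^2 + 4.84*q + 3.73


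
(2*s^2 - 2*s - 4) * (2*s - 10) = 4*s^3 - 24*s^2 + 12*s + 40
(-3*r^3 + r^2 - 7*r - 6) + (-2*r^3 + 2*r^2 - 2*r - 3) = -5*r^3 + 3*r^2 - 9*r - 9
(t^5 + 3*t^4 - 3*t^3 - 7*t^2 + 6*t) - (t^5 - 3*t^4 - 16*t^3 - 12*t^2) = 6*t^4 + 13*t^3 + 5*t^2 + 6*t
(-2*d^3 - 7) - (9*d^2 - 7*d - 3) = -2*d^3 - 9*d^2 + 7*d - 4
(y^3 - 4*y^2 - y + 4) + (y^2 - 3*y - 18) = y^3 - 3*y^2 - 4*y - 14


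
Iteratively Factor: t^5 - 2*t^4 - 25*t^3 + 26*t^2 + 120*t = (t - 3)*(t^4 + t^3 - 22*t^2 - 40*t) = t*(t - 3)*(t^3 + t^2 - 22*t - 40) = t*(t - 3)*(t + 4)*(t^2 - 3*t - 10) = t*(t - 3)*(t + 2)*(t + 4)*(t - 5)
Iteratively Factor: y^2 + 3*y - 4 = (y + 4)*(y - 1)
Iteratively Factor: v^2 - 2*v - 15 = (v - 5)*(v + 3)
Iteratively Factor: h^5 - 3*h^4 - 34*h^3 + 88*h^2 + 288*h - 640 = (h - 2)*(h^4 - h^3 - 36*h^2 + 16*h + 320) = (h - 2)*(h + 4)*(h^3 - 5*h^2 - 16*h + 80) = (h - 4)*(h - 2)*(h + 4)*(h^2 - h - 20) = (h - 5)*(h - 4)*(h - 2)*(h + 4)*(h + 4)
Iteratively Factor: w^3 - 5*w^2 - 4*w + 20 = (w + 2)*(w^2 - 7*w + 10) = (w - 5)*(w + 2)*(w - 2)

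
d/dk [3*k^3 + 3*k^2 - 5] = 3*k*(3*k + 2)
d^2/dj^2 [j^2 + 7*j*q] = 2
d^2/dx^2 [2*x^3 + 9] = 12*x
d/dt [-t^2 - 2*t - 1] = -2*t - 2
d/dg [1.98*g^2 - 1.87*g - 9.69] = 3.96*g - 1.87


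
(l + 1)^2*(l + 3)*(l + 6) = l^4 + 11*l^3 + 37*l^2 + 45*l + 18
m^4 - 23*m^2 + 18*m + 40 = (m - 4)*(m - 2)*(m + 1)*(m + 5)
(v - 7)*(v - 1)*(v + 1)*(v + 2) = v^4 - 5*v^3 - 15*v^2 + 5*v + 14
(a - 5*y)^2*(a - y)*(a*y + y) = a^4*y - 11*a^3*y^2 + a^3*y + 35*a^2*y^3 - 11*a^2*y^2 - 25*a*y^4 + 35*a*y^3 - 25*y^4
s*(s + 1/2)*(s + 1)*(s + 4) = s^4 + 11*s^3/2 + 13*s^2/2 + 2*s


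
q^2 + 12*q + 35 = (q + 5)*(q + 7)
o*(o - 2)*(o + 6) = o^3 + 4*o^2 - 12*o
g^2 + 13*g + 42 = (g + 6)*(g + 7)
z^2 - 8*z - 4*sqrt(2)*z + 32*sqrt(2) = (z - 8)*(z - 4*sqrt(2))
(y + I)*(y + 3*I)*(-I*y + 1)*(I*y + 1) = y^4 + 4*I*y^3 - 2*y^2 + 4*I*y - 3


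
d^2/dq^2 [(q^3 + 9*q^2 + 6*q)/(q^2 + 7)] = 2*(-q^3 - 189*q^2 + 21*q + 441)/(q^6 + 21*q^4 + 147*q^2 + 343)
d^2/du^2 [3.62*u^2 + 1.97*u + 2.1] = 7.24000000000000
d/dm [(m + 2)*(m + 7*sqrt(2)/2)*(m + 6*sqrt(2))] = 3*m^2 + 4*m + 19*sqrt(2)*m + 19*sqrt(2) + 42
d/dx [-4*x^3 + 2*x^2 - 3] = 4*x*(1 - 3*x)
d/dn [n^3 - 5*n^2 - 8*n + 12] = 3*n^2 - 10*n - 8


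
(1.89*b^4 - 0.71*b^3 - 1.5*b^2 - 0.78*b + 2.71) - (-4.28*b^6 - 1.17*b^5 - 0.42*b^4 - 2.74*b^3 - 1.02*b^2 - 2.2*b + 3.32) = 4.28*b^6 + 1.17*b^5 + 2.31*b^4 + 2.03*b^3 - 0.48*b^2 + 1.42*b - 0.61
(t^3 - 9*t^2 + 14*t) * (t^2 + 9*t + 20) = t^5 - 47*t^3 - 54*t^2 + 280*t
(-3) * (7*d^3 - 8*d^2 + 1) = -21*d^3 + 24*d^2 - 3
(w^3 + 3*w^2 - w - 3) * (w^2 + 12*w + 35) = w^5 + 15*w^4 + 70*w^3 + 90*w^2 - 71*w - 105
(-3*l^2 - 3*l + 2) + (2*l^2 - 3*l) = -l^2 - 6*l + 2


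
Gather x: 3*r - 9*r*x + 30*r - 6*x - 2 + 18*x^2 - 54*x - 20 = 33*r + 18*x^2 + x*(-9*r - 60) - 22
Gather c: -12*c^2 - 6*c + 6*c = -12*c^2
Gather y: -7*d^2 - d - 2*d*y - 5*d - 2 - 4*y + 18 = -7*d^2 - 6*d + y*(-2*d - 4) + 16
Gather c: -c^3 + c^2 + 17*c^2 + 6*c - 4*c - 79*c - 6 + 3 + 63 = -c^3 + 18*c^2 - 77*c + 60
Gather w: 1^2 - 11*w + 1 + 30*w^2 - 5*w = 30*w^2 - 16*w + 2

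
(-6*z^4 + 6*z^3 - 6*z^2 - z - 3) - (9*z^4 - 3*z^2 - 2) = -15*z^4 + 6*z^3 - 3*z^2 - z - 1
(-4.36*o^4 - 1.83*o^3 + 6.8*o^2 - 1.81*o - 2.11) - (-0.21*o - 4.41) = -4.36*o^4 - 1.83*o^3 + 6.8*o^2 - 1.6*o + 2.3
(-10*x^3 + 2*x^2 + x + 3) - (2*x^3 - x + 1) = -12*x^3 + 2*x^2 + 2*x + 2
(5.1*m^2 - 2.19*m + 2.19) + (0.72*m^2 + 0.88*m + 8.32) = 5.82*m^2 - 1.31*m + 10.51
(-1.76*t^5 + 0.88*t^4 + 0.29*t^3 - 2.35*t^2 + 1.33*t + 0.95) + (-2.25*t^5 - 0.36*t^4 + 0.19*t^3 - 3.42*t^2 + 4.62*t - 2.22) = -4.01*t^5 + 0.52*t^4 + 0.48*t^3 - 5.77*t^2 + 5.95*t - 1.27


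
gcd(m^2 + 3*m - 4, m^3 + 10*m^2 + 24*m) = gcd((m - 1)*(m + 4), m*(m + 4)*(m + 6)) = m + 4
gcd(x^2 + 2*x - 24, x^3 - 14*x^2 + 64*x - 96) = x - 4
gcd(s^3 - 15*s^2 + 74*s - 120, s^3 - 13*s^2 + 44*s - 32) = s - 4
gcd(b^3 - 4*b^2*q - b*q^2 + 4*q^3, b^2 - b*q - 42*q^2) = 1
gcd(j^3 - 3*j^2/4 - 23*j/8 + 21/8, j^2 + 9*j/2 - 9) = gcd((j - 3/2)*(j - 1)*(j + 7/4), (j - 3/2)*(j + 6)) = j - 3/2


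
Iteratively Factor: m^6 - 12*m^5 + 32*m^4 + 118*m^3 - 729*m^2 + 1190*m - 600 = (m - 5)*(m^5 - 7*m^4 - 3*m^3 + 103*m^2 - 214*m + 120) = (m - 5)*(m - 1)*(m^4 - 6*m^3 - 9*m^2 + 94*m - 120) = (m - 5)^2*(m - 1)*(m^3 - m^2 - 14*m + 24) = (m - 5)^2*(m - 2)*(m - 1)*(m^2 + m - 12) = (m - 5)^2*(m - 3)*(m - 2)*(m - 1)*(m + 4)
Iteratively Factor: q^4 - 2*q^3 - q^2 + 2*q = (q - 2)*(q^3 - q) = q*(q - 2)*(q^2 - 1) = q*(q - 2)*(q + 1)*(q - 1)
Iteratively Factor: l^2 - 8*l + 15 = (l - 3)*(l - 5)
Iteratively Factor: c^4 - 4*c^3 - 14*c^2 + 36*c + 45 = (c + 3)*(c^3 - 7*c^2 + 7*c + 15) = (c + 1)*(c + 3)*(c^2 - 8*c + 15) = (c - 5)*(c + 1)*(c + 3)*(c - 3)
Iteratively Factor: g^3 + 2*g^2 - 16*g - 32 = (g + 4)*(g^2 - 2*g - 8) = (g - 4)*(g + 4)*(g + 2)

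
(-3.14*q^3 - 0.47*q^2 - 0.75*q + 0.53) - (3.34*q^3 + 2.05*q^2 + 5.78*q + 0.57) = -6.48*q^3 - 2.52*q^2 - 6.53*q - 0.0399999999999999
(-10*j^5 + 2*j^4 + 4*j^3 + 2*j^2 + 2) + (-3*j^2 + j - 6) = -10*j^5 + 2*j^4 + 4*j^3 - j^2 + j - 4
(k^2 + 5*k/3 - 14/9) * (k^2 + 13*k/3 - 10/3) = k^4 + 6*k^3 + 7*k^2/3 - 332*k/27 + 140/27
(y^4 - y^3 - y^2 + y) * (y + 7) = y^5 + 6*y^4 - 8*y^3 - 6*y^2 + 7*y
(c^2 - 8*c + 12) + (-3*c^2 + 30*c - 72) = -2*c^2 + 22*c - 60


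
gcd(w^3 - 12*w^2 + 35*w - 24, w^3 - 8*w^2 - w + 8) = w^2 - 9*w + 8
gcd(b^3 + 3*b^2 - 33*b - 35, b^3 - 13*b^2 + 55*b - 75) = b - 5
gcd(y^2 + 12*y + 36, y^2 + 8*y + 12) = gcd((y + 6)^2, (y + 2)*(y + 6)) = y + 6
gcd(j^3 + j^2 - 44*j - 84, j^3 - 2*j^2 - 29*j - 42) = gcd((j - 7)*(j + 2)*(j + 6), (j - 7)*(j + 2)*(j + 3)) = j^2 - 5*j - 14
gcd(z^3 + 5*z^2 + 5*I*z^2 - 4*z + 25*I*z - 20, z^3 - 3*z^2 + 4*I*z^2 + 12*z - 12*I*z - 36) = 1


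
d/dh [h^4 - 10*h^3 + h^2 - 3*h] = 4*h^3 - 30*h^2 + 2*h - 3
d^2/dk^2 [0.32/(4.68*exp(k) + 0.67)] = (7.008768*exp(k) - 1.003392)*exp(k)/(4.68*exp(k) + 0.67)^3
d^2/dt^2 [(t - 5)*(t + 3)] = 2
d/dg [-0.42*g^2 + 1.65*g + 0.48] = 1.65 - 0.84*g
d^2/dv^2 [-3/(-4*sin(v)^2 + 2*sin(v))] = 3*(-16*sin(v) + 6 + 23/sin(v) - 12/sin(v)^2 + 2/sin(v)^3)/(2*(2*sin(v) - 1)^3)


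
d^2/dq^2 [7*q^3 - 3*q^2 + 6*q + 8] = 42*q - 6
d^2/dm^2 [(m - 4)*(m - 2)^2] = 6*m - 16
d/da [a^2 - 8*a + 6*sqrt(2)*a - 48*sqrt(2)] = 2*a - 8 + 6*sqrt(2)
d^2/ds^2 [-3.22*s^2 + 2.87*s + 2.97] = -6.44000000000000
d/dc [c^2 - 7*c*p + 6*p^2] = 2*c - 7*p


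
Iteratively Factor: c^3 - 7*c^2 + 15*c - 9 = (c - 3)*(c^2 - 4*c + 3) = (c - 3)*(c - 1)*(c - 3)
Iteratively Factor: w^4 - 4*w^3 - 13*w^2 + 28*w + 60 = (w + 2)*(w^3 - 6*w^2 - w + 30) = (w - 3)*(w + 2)*(w^2 - 3*w - 10) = (w - 5)*(w - 3)*(w + 2)*(w + 2)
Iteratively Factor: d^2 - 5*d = (d)*(d - 5)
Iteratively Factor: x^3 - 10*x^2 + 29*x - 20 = (x - 1)*(x^2 - 9*x + 20) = (x - 5)*(x - 1)*(x - 4)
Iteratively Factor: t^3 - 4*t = (t + 2)*(t^2 - 2*t) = (t - 2)*(t + 2)*(t)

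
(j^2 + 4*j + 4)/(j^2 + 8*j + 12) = (j + 2)/(j + 6)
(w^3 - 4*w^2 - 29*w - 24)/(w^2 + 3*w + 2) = (w^2 - 5*w - 24)/(w + 2)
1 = 1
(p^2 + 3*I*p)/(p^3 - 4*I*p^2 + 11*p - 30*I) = p/(p^2 - 7*I*p - 10)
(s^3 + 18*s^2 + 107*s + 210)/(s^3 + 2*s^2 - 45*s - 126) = (s^2 + 12*s + 35)/(s^2 - 4*s - 21)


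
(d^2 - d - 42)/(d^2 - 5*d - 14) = (d + 6)/(d + 2)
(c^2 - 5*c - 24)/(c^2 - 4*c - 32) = (c + 3)/(c + 4)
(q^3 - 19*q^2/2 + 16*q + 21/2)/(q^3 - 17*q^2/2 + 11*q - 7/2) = (2*q^2 - 5*q - 3)/(2*q^2 - 3*q + 1)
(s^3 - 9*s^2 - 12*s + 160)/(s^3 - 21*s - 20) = (s - 8)/(s + 1)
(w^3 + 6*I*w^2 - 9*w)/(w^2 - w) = (w^2 + 6*I*w - 9)/(w - 1)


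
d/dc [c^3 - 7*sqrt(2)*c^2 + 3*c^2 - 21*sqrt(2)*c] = 3*c^2 - 14*sqrt(2)*c + 6*c - 21*sqrt(2)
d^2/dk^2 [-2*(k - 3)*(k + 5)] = -4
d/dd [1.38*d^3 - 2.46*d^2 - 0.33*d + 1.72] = 4.14*d^2 - 4.92*d - 0.33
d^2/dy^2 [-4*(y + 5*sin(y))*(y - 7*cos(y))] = 20*y*sin(y) - 28*y*cos(y) - 56*sin(y) - 280*sin(2*y) - 40*cos(y) - 8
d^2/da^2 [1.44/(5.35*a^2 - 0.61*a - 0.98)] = (82.4328*a^2 - 9.39888*a - 1.44*(10.7*a - 0.61)*(21.4*a - 1.22) - 15.09984)/(-5.35*a^2 + 0.61*a + 0.98)^3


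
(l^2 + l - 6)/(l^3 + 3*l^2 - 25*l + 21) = (l^2 + l - 6)/(l^3 + 3*l^2 - 25*l + 21)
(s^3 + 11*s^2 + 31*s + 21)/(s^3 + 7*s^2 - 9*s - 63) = (s + 1)/(s - 3)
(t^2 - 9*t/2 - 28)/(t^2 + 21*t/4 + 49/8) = 4*(t - 8)/(4*t + 7)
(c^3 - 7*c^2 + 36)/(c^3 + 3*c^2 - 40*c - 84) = (c - 3)/(c + 7)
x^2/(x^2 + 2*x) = x/(x + 2)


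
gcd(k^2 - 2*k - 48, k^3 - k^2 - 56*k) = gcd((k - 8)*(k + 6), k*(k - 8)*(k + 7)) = k - 8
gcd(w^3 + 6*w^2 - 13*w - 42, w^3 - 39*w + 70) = w + 7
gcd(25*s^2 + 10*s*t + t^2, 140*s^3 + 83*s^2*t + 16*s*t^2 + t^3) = 5*s + t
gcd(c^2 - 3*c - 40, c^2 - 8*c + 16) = 1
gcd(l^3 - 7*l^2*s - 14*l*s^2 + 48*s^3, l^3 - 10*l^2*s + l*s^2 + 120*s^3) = -l^2 + 5*l*s + 24*s^2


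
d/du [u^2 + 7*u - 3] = 2*u + 7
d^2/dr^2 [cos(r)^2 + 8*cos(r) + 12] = -8*cos(r) - 2*cos(2*r)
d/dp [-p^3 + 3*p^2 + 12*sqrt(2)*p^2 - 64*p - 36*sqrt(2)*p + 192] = -3*p^2 + 6*p + 24*sqrt(2)*p - 64 - 36*sqrt(2)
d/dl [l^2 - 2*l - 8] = 2*l - 2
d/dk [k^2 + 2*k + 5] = 2*k + 2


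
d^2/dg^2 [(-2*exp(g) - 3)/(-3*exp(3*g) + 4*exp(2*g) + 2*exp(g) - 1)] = (72*exp(6*g) + 171*exp(5*g) - 316*exp(4*g) + 62*exp(3*g) + 39*exp(2*g) + 64*exp(g) + 8)*exp(g)/(27*exp(9*g) - 108*exp(8*g) + 90*exp(7*g) + 107*exp(6*g) - 132*exp(5*g) - 36*exp(4*g) + 49*exp(3*g) - 6*exp(g) + 1)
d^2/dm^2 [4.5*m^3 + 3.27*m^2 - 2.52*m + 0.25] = 27.0*m + 6.54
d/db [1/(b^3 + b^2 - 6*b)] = (-3*b^2 - 2*b + 6)/(b^2*(b^2 + b - 6)^2)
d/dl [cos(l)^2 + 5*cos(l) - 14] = -(2*cos(l) + 5)*sin(l)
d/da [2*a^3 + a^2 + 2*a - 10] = 6*a^2 + 2*a + 2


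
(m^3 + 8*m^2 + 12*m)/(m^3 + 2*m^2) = (m + 6)/m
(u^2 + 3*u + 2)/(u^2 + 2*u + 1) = (u + 2)/(u + 1)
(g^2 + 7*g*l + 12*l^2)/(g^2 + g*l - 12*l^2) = (g + 3*l)/(g - 3*l)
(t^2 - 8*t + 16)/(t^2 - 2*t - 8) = (t - 4)/(t + 2)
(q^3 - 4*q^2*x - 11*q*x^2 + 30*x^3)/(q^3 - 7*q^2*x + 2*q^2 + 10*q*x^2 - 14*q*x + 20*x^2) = (q + 3*x)/(q + 2)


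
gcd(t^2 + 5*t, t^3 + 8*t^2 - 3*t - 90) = t + 5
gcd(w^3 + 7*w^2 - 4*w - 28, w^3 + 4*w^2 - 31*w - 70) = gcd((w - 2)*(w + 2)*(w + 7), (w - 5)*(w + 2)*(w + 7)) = w^2 + 9*w + 14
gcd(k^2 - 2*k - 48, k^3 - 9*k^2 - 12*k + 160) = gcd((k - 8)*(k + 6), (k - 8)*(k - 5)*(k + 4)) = k - 8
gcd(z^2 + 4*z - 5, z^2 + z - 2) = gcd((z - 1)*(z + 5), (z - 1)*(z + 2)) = z - 1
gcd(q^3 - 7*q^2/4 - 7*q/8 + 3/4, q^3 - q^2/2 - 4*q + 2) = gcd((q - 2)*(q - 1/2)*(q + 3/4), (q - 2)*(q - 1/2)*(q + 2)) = q^2 - 5*q/2 + 1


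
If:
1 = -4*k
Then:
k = -1/4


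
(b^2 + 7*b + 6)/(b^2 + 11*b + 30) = (b + 1)/(b + 5)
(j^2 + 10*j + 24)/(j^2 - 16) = (j + 6)/(j - 4)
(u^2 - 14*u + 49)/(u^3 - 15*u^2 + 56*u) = (u - 7)/(u*(u - 8))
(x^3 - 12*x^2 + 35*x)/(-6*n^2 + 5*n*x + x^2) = x*(x^2 - 12*x + 35)/(-6*n^2 + 5*n*x + x^2)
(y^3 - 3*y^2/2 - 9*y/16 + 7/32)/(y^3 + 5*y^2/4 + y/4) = (32*y^3 - 48*y^2 - 18*y + 7)/(8*y*(4*y^2 + 5*y + 1))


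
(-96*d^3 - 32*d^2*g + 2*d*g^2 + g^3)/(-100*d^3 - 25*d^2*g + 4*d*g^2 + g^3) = (24*d^2 + 2*d*g - g^2)/(25*d^2 - g^2)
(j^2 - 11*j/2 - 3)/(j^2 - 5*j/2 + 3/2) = (2*j^2 - 11*j - 6)/(2*j^2 - 5*j + 3)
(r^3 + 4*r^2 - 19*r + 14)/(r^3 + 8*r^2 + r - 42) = (r - 1)/(r + 3)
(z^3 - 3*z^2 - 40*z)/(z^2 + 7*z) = (z^2 - 3*z - 40)/(z + 7)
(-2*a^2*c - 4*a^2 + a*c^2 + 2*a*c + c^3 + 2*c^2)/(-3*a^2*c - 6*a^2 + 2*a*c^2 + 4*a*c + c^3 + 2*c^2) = (2*a + c)/(3*a + c)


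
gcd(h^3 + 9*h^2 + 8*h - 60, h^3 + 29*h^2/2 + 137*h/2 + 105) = h^2 + 11*h + 30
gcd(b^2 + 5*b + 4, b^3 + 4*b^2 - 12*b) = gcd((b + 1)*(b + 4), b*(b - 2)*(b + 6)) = 1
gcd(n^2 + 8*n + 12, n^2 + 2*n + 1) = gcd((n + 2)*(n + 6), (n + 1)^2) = 1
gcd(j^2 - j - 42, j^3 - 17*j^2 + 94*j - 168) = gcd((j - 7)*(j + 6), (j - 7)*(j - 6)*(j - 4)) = j - 7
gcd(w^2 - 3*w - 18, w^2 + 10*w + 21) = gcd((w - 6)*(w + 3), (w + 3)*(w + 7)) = w + 3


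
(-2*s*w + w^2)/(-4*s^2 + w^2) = w/(2*s + w)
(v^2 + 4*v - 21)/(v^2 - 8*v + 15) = (v + 7)/(v - 5)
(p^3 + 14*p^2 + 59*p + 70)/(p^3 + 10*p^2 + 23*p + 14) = (p + 5)/(p + 1)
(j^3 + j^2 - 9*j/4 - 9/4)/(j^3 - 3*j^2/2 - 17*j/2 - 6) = (j - 3/2)/(j - 4)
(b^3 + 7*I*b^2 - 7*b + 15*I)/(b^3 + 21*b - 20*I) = (b + 3*I)/(b - 4*I)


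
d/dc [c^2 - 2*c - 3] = 2*c - 2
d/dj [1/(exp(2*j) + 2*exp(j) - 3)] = -2*(exp(j) + 1)*exp(j)/(exp(2*j) + 2*exp(j) - 3)^2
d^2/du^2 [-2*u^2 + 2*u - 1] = -4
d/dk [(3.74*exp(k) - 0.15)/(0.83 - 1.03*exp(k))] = 2.9497*exp(k)/(1.03*exp(k) - 0.83)^2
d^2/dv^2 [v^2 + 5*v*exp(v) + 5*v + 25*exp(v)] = 5*v*exp(v) + 35*exp(v) + 2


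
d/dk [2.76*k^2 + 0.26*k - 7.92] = 5.52*k + 0.26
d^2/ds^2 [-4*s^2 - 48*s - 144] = -8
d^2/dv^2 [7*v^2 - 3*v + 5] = 14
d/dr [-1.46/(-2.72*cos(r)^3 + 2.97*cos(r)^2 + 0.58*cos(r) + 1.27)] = (11.9136*cos(r)^2 - 8.6724*cos(r) - 0.8468)*sin(r)/(-2.72*cos(r)^3 + 2.97*cos(r)^2 + 0.58*cos(r) + 1.27)^2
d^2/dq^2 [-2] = 0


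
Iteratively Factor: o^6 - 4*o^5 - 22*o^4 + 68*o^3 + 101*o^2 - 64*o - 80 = (o + 1)*(o^5 - 5*o^4 - 17*o^3 + 85*o^2 + 16*o - 80) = (o + 1)*(o + 4)*(o^4 - 9*o^3 + 19*o^2 + 9*o - 20) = (o + 1)^2*(o + 4)*(o^3 - 10*o^2 + 29*o - 20) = (o - 1)*(o + 1)^2*(o + 4)*(o^2 - 9*o + 20) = (o - 5)*(o - 1)*(o + 1)^2*(o + 4)*(o - 4)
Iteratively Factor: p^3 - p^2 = (p)*(p^2 - p) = p*(p - 1)*(p)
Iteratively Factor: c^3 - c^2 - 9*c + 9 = (c - 1)*(c^2 - 9) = (c - 1)*(c + 3)*(c - 3)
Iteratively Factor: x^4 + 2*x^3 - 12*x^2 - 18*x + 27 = (x - 3)*(x^3 + 5*x^2 + 3*x - 9) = (x - 3)*(x - 1)*(x^2 + 6*x + 9) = (x - 3)*(x - 1)*(x + 3)*(x + 3)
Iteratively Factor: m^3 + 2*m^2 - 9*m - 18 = (m - 3)*(m^2 + 5*m + 6) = (m - 3)*(m + 3)*(m + 2)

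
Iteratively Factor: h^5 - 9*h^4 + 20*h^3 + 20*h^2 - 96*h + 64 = (h - 2)*(h^4 - 7*h^3 + 6*h^2 + 32*h - 32) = (h - 2)*(h + 2)*(h^3 - 9*h^2 + 24*h - 16) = (h - 4)*(h - 2)*(h + 2)*(h^2 - 5*h + 4) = (h - 4)*(h - 2)*(h - 1)*(h + 2)*(h - 4)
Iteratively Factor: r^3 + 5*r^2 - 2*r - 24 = (r - 2)*(r^2 + 7*r + 12) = (r - 2)*(r + 4)*(r + 3)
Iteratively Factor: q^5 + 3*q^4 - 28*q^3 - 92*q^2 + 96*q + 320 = (q + 4)*(q^4 - q^3 - 24*q^2 + 4*q + 80) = (q + 4)^2*(q^3 - 5*q^2 - 4*q + 20) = (q - 2)*(q + 4)^2*(q^2 - 3*q - 10) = (q - 2)*(q + 2)*(q + 4)^2*(q - 5)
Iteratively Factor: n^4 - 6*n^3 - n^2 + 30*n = (n)*(n^3 - 6*n^2 - n + 30) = n*(n - 3)*(n^2 - 3*n - 10) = n*(n - 3)*(n + 2)*(n - 5)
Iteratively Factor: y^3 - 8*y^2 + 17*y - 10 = (y - 2)*(y^2 - 6*y + 5) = (y - 2)*(y - 1)*(y - 5)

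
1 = 1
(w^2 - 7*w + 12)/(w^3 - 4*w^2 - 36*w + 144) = (w - 3)/(w^2 - 36)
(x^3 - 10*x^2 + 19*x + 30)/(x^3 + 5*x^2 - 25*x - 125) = (x^2 - 5*x - 6)/(x^2 + 10*x + 25)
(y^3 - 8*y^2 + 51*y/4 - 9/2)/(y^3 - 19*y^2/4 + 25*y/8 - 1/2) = 2*(2*y^2 - 15*y + 18)/(4*y^2 - 17*y + 4)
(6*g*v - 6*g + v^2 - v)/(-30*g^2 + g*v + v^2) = (v - 1)/(-5*g + v)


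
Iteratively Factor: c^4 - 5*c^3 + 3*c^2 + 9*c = (c - 3)*(c^3 - 2*c^2 - 3*c) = (c - 3)^2*(c^2 + c) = (c - 3)^2*(c + 1)*(c)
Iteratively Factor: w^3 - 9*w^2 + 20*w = (w)*(w^2 - 9*w + 20) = w*(w - 5)*(w - 4)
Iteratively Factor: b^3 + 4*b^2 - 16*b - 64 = (b + 4)*(b^2 - 16) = (b + 4)^2*(b - 4)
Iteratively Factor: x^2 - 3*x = (x)*(x - 3)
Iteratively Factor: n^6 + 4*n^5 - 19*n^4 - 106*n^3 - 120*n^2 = (n)*(n^5 + 4*n^4 - 19*n^3 - 106*n^2 - 120*n) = n*(n + 3)*(n^4 + n^3 - 22*n^2 - 40*n) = n*(n + 3)*(n + 4)*(n^3 - 3*n^2 - 10*n) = n^2*(n + 3)*(n + 4)*(n^2 - 3*n - 10) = n^2*(n + 2)*(n + 3)*(n + 4)*(n - 5)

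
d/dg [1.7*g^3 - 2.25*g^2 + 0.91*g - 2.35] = 5.1*g^2 - 4.5*g + 0.91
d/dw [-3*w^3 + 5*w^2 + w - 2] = -9*w^2 + 10*w + 1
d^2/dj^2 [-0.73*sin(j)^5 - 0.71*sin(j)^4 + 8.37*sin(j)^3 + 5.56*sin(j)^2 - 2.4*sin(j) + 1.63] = 18.25*sin(j)^5 + 11.36*sin(j)^4 - 89.93*sin(j)^3 - 30.76*sin(j)^2 + 52.62*sin(j) + 11.12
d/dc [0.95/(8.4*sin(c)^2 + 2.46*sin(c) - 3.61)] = -(15.96*sin(c) + 2.337)*cos(c)/(8.4*sin(c)^2 + 2.46*sin(c) - 3.61)^2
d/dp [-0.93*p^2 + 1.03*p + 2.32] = 1.03 - 1.86*p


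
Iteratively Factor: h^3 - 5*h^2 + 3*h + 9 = (h - 3)*(h^2 - 2*h - 3) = (h - 3)^2*(h + 1)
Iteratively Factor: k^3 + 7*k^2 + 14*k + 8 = (k + 4)*(k^2 + 3*k + 2) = (k + 2)*(k + 4)*(k + 1)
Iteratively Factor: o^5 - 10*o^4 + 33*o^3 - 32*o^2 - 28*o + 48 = (o + 1)*(o^4 - 11*o^3 + 44*o^2 - 76*o + 48) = (o - 2)*(o + 1)*(o^3 - 9*o^2 + 26*o - 24) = (o - 4)*(o - 2)*(o + 1)*(o^2 - 5*o + 6) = (o - 4)*(o - 2)^2*(o + 1)*(o - 3)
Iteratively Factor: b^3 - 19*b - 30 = (b + 3)*(b^2 - 3*b - 10) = (b + 2)*(b + 3)*(b - 5)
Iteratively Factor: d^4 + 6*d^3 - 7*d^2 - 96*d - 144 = (d + 3)*(d^3 + 3*d^2 - 16*d - 48) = (d + 3)*(d + 4)*(d^2 - d - 12) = (d - 4)*(d + 3)*(d + 4)*(d + 3)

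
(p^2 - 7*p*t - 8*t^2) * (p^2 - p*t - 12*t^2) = p^4 - 8*p^3*t - 13*p^2*t^2 + 92*p*t^3 + 96*t^4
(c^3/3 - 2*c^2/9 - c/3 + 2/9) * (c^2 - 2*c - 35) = c^5/3 - 8*c^4/9 - 104*c^3/9 + 26*c^2/3 + 101*c/9 - 70/9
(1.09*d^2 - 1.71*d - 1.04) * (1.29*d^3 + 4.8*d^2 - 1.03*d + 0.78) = 1.4061*d^5 + 3.0261*d^4 - 10.6723*d^3 - 2.3805*d^2 - 0.2626*d - 0.8112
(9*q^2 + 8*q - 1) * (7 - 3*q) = -27*q^3 + 39*q^2 + 59*q - 7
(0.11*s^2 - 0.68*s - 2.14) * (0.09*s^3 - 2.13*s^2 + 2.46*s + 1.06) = 0.0099*s^5 - 0.2955*s^4 + 1.5264*s^3 + 3.002*s^2 - 5.9852*s - 2.2684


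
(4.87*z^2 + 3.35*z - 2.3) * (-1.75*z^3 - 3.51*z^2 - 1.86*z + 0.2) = -8.5225*z^5 - 22.9562*z^4 - 16.7917*z^3 + 2.816*z^2 + 4.948*z - 0.46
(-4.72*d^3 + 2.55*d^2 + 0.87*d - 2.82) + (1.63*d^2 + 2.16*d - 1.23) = -4.72*d^3 + 4.18*d^2 + 3.03*d - 4.05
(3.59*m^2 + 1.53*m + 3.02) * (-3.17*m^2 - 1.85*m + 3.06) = -11.3803*m^4 - 11.4916*m^3 - 1.4185*m^2 - 0.905200000000001*m + 9.2412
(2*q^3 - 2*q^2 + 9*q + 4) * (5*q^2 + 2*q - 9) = 10*q^5 - 6*q^4 + 23*q^3 + 56*q^2 - 73*q - 36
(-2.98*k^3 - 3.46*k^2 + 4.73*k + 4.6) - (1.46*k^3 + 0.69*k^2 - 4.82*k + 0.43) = -4.44*k^3 - 4.15*k^2 + 9.55*k + 4.17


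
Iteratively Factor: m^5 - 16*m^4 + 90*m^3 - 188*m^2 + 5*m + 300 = (m - 4)*(m^4 - 12*m^3 + 42*m^2 - 20*m - 75) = (m - 5)*(m - 4)*(m^3 - 7*m^2 + 7*m + 15) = (m - 5)*(m - 4)*(m - 3)*(m^2 - 4*m - 5) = (m - 5)^2*(m - 4)*(m - 3)*(m + 1)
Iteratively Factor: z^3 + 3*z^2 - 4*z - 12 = (z - 2)*(z^2 + 5*z + 6) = (z - 2)*(z + 2)*(z + 3)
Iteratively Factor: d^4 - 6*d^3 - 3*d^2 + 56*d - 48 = (d + 3)*(d^3 - 9*d^2 + 24*d - 16) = (d - 4)*(d + 3)*(d^2 - 5*d + 4) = (d - 4)*(d - 1)*(d + 3)*(d - 4)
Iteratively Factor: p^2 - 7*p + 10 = (p - 5)*(p - 2)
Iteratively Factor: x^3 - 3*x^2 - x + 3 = (x - 3)*(x^2 - 1) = (x - 3)*(x - 1)*(x + 1)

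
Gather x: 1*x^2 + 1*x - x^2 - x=0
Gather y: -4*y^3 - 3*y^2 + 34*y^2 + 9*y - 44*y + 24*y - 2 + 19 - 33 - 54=-4*y^3 + 31*y^2 - 11*y - 70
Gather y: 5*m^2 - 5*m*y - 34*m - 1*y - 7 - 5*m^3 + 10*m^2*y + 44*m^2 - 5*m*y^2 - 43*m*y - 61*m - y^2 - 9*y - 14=-5*m^3 + 49*m^2 - 95*m + y^2*(-5*m - 1) + y*(10*m^2 - 48*m - 10) - 21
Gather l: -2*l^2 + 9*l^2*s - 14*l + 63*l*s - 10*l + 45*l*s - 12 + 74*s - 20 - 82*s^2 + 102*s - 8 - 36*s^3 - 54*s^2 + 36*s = l^2*(9*s - 2) + l*(108*s - 24) - 36*s^3 - 136*s^2 + 212*s - 40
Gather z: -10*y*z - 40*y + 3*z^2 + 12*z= -40*y + 3*z^2 + z*(12 - 10*y)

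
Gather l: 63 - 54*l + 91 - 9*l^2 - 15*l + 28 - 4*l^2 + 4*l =-13*l^2 - 65*l + 182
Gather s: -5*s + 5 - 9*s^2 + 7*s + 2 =-9*s^2 + 2*s + 7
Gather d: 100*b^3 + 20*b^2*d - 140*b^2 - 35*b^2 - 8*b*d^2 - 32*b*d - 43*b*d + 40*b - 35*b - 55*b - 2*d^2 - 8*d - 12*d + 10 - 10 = 100*b^3 - 175*b^2 - 50*b + d^2*(-8*b - 2) + d*(20*b^2 - 75*b - 20)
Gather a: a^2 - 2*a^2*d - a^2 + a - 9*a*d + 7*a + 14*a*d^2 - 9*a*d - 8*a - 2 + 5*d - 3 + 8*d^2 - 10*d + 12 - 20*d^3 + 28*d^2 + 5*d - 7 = -2*a^2*d + a*(14*d^2 - 18*d) - 20*d^3 + 36*d^2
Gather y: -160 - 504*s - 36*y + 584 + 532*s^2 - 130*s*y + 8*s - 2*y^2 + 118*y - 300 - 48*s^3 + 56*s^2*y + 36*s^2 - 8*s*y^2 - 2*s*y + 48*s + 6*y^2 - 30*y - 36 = -48*s^3 + 568*s^2 - 448*s + y^2*(4 - 8*s) + y*(56*s^2 - 132*s + 52) + 88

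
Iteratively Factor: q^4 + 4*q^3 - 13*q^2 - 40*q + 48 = (q + 4)*(q^3 - 13*q + 12) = (q - 1)*(q + 4)*(q^2 + q - 12) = (q - 1)*(q + 4)^2*(q - 3)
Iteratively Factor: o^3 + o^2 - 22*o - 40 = (o + 2)*(o^2 - o - 20) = (o + 2)*(o + 4)*(o - 5)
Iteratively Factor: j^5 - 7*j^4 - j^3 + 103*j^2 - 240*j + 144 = (j - 4)*(j^4 - 3*j^3 - 13*j^2 + 51*j - 36) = (j - 4)*(j - 3)*(j^3 - 13*j + 12) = (j - 4)*(j - 3)*(j + 4)*(j^2 - 4*j + 3) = (j - 4)*(j - 3)*(j - 1)*(j + 4)*(j - 3)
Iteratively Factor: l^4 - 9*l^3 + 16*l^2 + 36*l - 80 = (l - 2)*(l^3 - 7*l^2 + 2*l + 40) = (l - 4)*(l - 2)*(l^2 - 3*l - 10) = (l - 5)*(l - 4)*(l - 2)*(l + 2)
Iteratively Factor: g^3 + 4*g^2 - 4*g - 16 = (g - 2)*(g^2 + 6*g + 8) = (g - 2)*(g + 2)*(g + 4)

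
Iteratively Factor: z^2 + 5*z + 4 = (z + 4)*(z + 1)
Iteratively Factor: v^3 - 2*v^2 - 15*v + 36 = (v + 4)*(v^2 - 6*v + 9) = (v - 3)*(v + 4)*(v - 3)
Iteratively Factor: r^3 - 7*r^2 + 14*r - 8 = (r - 2)*(r^2 - 5*r + 4) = (r - 2)*(r - 1)*(r - 4)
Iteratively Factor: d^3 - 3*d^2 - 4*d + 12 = (d + 2)*(d^2 - 5*d + 6) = (d - 3)*(d + 2)*(d - 2)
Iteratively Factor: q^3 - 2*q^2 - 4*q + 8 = (q - 2)*(q^2 - 4) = (q - 2)^2*(q + 2)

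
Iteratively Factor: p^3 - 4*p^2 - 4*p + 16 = (p - 4)*(p^2 - 4) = (p - 4)*(p + 2)*(p - 2)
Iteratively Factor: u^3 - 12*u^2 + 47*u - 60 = (u - 3)*(u^2 - 9*u + 20) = (u - 5)*(u - 3)*(u - 4)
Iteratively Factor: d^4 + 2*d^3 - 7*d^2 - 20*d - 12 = (d + 1)*(d^3 + d^2 - 8*d - 12) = (d - 3)*(d + 1)*(d^2 + 4*d + 4) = (d - 3)*(d + 1)*(d + 2)*(d + 2)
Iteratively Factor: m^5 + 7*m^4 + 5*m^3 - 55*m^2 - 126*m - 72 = (m + 4)*(m^4 + 3*m^3 - 7*m^2 - 27*m - 18) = (m + 1)*(m + 4)*(m^3 + 2*m^2 - 9*m - 18) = (m + 1)*(m + 2)*(m + 4)*(m^2 - 9) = (m + 1)*(m + 2)*(m + 3)*(m + 4)*(m - 3)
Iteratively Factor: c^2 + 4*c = (c + 4)*(c)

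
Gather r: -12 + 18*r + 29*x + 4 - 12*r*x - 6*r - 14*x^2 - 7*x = r*(12 - 12*x) - 14*x^2 + 22*x - 8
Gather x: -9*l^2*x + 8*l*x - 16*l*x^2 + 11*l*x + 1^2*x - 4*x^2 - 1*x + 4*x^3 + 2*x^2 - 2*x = 4*x^3 + x^2*(-16*l - 2) + x*(-9*l^2 + 19*l - 2)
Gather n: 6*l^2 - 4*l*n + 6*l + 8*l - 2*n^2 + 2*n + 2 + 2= 6*l^2 + 14*l - 2*n^2 + n*(2 - 4*l) + 4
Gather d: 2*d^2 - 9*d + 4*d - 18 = 2*d^2 - 5*d - 18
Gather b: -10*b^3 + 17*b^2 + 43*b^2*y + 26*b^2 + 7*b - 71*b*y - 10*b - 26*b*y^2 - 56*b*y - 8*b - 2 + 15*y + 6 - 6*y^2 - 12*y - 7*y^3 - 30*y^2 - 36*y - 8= -10*b^3 + b^2*(43*y + 43) + b*(-26*y^2 - 127*y - 11) - 7*y^3 - 36*y^2 - 33*y - 4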